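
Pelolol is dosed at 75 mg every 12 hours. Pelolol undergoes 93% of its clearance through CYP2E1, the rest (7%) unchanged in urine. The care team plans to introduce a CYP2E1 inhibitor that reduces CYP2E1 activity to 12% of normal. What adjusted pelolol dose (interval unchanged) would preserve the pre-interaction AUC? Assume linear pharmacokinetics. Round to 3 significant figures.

13.6 mg

CYP2E1: 0.93 × 0.12 = 0.1116
Other: 0.07 (unchanged)
New clearance relative to baseline: 0.1116 + 0.07 = 0.1816.
To maintain the same steady-state level, dose must scale with clearance: new dose = 75 × 0.1816 = 13.6 mg.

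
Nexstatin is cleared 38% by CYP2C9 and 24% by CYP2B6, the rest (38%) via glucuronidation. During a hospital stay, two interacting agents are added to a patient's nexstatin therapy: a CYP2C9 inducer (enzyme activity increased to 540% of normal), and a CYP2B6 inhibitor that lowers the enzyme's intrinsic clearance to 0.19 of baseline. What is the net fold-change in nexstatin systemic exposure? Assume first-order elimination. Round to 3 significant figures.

0.404

The CYP2C9 pathway (38% of clearance) increases to 5.4× activity: 0.38 × 5.4 = 2.052.
The CYP2B6 pathway (24% of clearance) falls to 0.19× activity: 0.24 × 0.19 = 0.0456.
The remaining 38% of clearance is unaffected.
Relative clearance = 2.052 + 0.0456 + 0.38 = 2.4776.
Systemic exposure ∝ 1/CL: fold-change = 1 / 2.4776 = 0.404.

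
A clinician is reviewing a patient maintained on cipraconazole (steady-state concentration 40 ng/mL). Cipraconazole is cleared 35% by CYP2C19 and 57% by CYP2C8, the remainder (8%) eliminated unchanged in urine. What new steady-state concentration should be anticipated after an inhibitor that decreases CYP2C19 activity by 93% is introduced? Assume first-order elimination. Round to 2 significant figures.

The CYP2C19 pathway (35% of clearance) falls to 0.07× activity: 0.35 × 0.07 = 0.0245.
CYP2C8 (57%) and the residual 8% are unaffected.
Relative clearance = 0.0245 + 0.57 + 0.08 = 0.6745.
Steady-state concentration ∝ 1/CL, so new value = 40 / 0.6745 = 59 ng/mL.

59 ng/mL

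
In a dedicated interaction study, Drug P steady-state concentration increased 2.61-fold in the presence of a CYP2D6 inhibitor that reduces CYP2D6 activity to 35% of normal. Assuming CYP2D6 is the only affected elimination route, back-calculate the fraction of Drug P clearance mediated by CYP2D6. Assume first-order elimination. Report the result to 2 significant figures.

CL'/CL = 1 / 2.61 = 0.3831
0.35·fm + (1 − fm) = 0.3831
fm = (0.3831 − 1) / (0.35 − 1) = 0.95

0.95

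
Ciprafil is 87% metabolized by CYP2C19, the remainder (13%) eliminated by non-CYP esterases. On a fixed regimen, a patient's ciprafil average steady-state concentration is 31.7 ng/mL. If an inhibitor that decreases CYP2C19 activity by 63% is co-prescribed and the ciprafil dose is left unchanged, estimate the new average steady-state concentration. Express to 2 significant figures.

The CYP2C19 pathway (87% of clearance) falls to 0.37× activity: 0.87 × 0.37 = 0.3219.
The remaining 13% of clearance is unaffected.
New clearance relative to baseline: 0.3219 + 0.13 = 0.4519.
Average steady-state concentration ∝ 1/CL, so new value = 31.7 / 0.4519 = 70 ng/mL.

70 ng/mL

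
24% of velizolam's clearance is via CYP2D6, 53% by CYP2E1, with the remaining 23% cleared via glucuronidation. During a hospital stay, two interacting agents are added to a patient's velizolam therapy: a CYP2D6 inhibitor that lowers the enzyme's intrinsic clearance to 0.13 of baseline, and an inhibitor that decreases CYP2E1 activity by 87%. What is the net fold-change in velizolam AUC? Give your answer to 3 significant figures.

3.03

CYP2D6: 0.24 × 0.13 = 0.0312
CYP2E1: 0.53 × 0.13 = 0.0689
Other: 0.23 (unchanged)
CL_new/CL_old = 0.0312 + 0.0689 + 0.23 = 0.3301.
AUC ∝ 1/CL: fold-change = 1 / 0.3301 = 3.03.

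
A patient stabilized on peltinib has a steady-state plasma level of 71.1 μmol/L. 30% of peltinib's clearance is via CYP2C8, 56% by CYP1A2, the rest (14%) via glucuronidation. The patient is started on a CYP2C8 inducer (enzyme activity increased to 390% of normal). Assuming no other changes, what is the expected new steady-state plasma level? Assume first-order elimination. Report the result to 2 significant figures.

CYP2C8: 0.3 × 3.9 = 1.17
CYP1A2: 0.56 (unchanged)
Other: 0.14 (unchanged)
Relative clearance = 1.17 + 0.56 + 0.14 = 1.87.
New steady-state plasma level = baseline ÷ relative clearance = 71.1 / 1.87 = 38 μmol/L.

38 μmol/L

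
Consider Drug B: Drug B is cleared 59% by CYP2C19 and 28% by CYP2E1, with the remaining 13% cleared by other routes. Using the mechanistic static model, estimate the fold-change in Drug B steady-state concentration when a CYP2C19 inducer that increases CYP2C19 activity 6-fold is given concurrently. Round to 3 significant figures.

The CYP2C19 pathway (59% of clearance) increases to 6× activity: 0.59 × 6 = 3.54.
CYP2E1 (28%) and the residual 13% are unaffected.
CL_new/CL_old = 3.54 + 0.28 + 0.13 = 3.95.
Since steady-state concentration ∝ 1/CL, the ratio is 1 / 3.95 = 0.253.

0.253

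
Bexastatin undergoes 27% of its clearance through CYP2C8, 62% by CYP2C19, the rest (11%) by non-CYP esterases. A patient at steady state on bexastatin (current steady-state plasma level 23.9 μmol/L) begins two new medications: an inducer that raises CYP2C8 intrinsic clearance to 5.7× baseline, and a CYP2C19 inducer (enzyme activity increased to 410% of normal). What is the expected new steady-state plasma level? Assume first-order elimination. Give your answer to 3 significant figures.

The CYP2C8 pathway (27% of clearance) is boosted to 5.7× activity: 0.27 × 5.7 = 1.539.
The CYP2C19 pathway (62% of clearance) is boosted to 4.1× activity: 0.62 × 4.1 = 2.542.
The remaining 11% of clearance is unaffected.
Relative clearance = 1.539 + 2.542 + 0.11 = 4.191.
Dividing the baseline by the relative clearance: 23.9 / 4.191 = 5.70 μmol/L.

5.70 μmol/L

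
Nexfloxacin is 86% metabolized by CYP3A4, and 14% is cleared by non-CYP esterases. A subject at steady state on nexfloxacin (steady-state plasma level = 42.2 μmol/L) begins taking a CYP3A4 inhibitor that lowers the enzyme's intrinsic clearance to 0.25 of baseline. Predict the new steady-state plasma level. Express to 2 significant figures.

The CYP3A4 pathway (86% of clearance) drops to 0.25× activity: 0.86 × 0.25 = 0.215.
The remaining 14% of clearance is unaffected.
New clearance relative to baseline: 0.215 + 0.14 = 0.355.
New steady-state plasma level = baseline ÷ relative clearance = 42.2 / 0.355 = 1.2 × 10² μmol/L.

1.2 × 10² μmol/L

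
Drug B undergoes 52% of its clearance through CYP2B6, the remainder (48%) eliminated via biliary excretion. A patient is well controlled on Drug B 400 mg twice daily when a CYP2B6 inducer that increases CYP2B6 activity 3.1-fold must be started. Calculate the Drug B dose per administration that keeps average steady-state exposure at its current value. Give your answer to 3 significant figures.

The CYP2B6 pathway (52% of clearance) rises to 3.1× activity: 0.52 × 3.1 = 1.612.
The remaining 48% of clearance is unaffected.
New clearance relative to baseline: 1.612 + 0.48 = 2.092.
Css,avg = (dose rate)/CL, so holding Css fixed requires dose ∝ CL: 400 × 2.092 = 837 mg.

837 mg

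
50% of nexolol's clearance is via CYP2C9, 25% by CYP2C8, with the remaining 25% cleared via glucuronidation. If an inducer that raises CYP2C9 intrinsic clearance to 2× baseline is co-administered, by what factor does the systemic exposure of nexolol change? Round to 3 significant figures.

The CYP2C9 pathway (50% of clearance) increases to 2× activity: 0.5 × 2 = 1.
CYP2C8 (25%) and the residual 25% are unaffected.
Relative clearance = 1 + 0.25 + 0.25 = 1.5.
Since systemic exposure ∝ 1/CL, the ratio is 1 / 1.5 = 0.667.

0.667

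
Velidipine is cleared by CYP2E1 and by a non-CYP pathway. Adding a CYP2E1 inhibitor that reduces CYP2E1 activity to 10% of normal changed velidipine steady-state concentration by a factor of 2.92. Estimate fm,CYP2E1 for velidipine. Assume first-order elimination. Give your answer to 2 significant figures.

Write x for the fraction cleared via CYP2E1. The observed steady-state concentration change means clearance fell to 1/2.92 = 0.3425 of baseline.
Setting x·0.1 + (1 − x) = 0.3425 and solving: x = (0.3425 − 1)/(0.1 − 1) = 0.73.

0.73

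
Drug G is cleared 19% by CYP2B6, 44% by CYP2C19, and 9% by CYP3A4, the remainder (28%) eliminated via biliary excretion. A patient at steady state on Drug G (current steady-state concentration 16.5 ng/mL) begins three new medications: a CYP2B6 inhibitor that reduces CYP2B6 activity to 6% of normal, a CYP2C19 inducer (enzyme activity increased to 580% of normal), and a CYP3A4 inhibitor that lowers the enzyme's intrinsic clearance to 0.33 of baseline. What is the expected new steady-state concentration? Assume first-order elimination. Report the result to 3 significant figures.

The CYP2B6 pathway (19% of clearance) drops to 0.06× activity: 0.19 × 0.06 = 0.0114.
The CYP2C19 pathway (44% of clearance) increases to 5.8× activity: 0.44 × 5.8 = 2.552.
The CYP3A4 pathway (9% of clearance) falls to 0.33× activity: 0.09 × 0.33 = 0.0297.
Non-CYP routes (28%) are unchanged.
Relative clearance = 0.0114 + 2.552 + 0.0297 + 0.28 = 2.8731.
Steady-state concentration ∝ 1/CL: new value = 16.5 / 2.8731 = 5.74 ng/mL.

5.74 ng/mL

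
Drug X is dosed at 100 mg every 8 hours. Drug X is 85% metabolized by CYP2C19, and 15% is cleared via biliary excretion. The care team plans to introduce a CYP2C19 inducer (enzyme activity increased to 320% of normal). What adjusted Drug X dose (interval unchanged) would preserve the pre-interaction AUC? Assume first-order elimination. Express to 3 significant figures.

287 mg

The CYP2C19 pathway (85% of clearance) is boosted to 3.2× activity: 0.85 × 3.2 = 2.72.
The remaining 15% of clearance is unaffected.
New clearance relative to baseline: 2.72 + 0.15 = 2.87.
Exposure is unchanged when dose changes in proportion to clearance. New dose = 100 mg × 2.87 = 287 mg.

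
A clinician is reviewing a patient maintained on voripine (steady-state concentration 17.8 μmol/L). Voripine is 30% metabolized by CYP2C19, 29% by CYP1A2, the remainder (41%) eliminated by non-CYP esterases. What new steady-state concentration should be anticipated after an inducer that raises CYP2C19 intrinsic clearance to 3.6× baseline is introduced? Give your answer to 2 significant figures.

10 μmol/L

CYP2C19: 0.3 × 3.6 = 1.08
CYP1A2: 0.29 (unchanged)
Other: 0.41 (unchanged)
Relative clearance = 1.08 + 0.29 + 0.41 = 1.78.
New steady-state concentration = baseline ÷ relative clearance = 17.8 / 1.78 = 10 μmol/L.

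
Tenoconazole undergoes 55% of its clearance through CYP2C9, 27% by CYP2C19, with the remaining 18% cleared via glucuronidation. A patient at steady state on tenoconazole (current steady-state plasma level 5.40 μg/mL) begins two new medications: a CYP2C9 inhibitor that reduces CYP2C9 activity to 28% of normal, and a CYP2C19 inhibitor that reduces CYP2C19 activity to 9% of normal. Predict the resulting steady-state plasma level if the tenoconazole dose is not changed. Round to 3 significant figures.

15.1 μg/mL

The CYP2C9 pathway (55% of clearance) is reduced to 0.28× activity: 0.55 × 0.28 = 0.154.
The CYP2C19 pathway (27% of clearance) falls to 0.09× activity: 0.27 × 0.09 = 0.0243.
The remaining 18% of clearance is unaffected.
New clearance relative to baseline: 0.154 + 0.0243 + 0.18 = 0.3583.
New steady-state plasma level = 5.40 / 0.3583 = 15.1 μg/mL (concentration scales inversely with clearance).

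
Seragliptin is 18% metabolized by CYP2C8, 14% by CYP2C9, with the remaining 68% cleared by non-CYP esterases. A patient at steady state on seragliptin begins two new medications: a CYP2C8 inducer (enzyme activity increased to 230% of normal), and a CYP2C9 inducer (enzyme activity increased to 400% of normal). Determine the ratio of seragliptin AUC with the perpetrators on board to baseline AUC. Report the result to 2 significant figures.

0.60

The CYP2C8 pathway (18% of clearance) rises to 2.3× activity: 0.18 × 2.3 = 0.414.
The CYP2C9 pathway (14% of clearance) rises to 4× activity: 0.14 × 4 = 0.56.
The remaining 68% of clearance is unaffected.
New clearance relative to baseline: 0.414 + 0.56 + 0.68 = 1.654.
AUC ∝ 1/CL: fold-change = 1 / 1.654 = 0.60.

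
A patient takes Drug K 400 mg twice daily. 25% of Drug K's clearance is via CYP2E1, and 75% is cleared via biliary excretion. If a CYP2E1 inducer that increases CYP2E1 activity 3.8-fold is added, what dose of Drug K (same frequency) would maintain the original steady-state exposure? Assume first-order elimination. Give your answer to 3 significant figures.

CYP2E1: 0.25 × 3.8 = 0.95
Other: 0.75 (unchanged)
Relative clearance = 0.95 + 0.75 = 1.7.
To maintain the same steady-state level, dose must scale with clearance: new dose = 400 × 1.7 = 680 mg.

680 mg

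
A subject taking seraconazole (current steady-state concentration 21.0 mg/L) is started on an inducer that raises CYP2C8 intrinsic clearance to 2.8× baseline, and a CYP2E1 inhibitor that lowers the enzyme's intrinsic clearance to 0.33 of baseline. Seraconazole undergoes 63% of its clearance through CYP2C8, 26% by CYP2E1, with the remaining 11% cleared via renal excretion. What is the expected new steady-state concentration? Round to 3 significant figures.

The CYP2C8 pathway (63% of clearance) is boosted to 2.8× activity: 0.63 × 2.8 = 1.764.
The CYP2E1 pathway (26% of clearance) falls to 0.33× activity: 0.26 × 0.33 = 0.0858.
Non-CYP routes (11%) are unchanged.
Relative clearance = 1.764 + 0.0858 + 0.11 = 1.9598.
Steady-state concentration ∝ 1/CL: new value = 21.0 / 1.9598 = 10.7 mg/L.

10.7 mg/L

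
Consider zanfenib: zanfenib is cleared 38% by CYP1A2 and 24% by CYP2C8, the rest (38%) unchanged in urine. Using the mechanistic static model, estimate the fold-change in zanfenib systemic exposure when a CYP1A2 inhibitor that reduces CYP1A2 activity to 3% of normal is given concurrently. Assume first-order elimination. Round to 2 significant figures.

The CYP1A2 pathway (38% of clearance) drops to 0.03× activity: 0.38 × 0.03 = 0.0114.
CYP2C8 (24%) and the residual 38% are unaffected.
CL_new/CL_old = 0.0114 + 0.24 + 0.38 = 0.6314.
Systemic exposure is inversely proportional to clearance, so the fold-change is 1 / 0.6314 = 1.6.

1.6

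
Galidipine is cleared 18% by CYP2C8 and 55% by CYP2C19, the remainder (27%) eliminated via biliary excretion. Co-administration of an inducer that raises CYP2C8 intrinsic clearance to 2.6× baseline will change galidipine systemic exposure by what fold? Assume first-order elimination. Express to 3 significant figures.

The CYP2C8 pathway (18% of clearance) increases to 2.6× activity: 0.18 × 2.6 = 0.468.
CYP2C19 (55%) and the residual 27% are unaffected.
New clearance relative to baseline: 0.468 + 0.55 + 0.27 = 1.288.
Systemic exposure ratio = CL_old/CL_new = 1 / 1.288 = 0.776.

0.776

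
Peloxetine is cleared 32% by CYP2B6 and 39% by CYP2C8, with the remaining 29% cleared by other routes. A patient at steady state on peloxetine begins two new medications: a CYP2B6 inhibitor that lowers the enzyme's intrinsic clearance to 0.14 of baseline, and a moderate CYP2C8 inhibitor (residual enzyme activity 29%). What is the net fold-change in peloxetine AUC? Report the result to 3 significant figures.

The CYP2B6 pathway (32% of clearance) drops to 0.14× activity: 0.32 × 0.14 = 0.0448.
The CYP2C8 pathway (39% of clearance) is reduced to 0.29× activity: 0.39 × 0.29 = 0.1131.
Non-CYP routes (29%) are unchanged.
New clearance relative to baseline: 0.0448 + 0.1131 + 0.29 = 0.4479.
Net AUC ratio = 1 / 0.4479 = 2.23.

2.23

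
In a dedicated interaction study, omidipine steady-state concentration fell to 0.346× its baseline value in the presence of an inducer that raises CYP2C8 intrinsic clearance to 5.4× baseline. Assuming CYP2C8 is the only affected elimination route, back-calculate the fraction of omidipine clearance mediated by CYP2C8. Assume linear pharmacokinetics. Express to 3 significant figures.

0.430

Let x = fm,CYP2C8. Because steady-state concentration ∝ 1/CL, relative clearance rose to 1/0.346 = 2.89.
Only the CYP2C8 route changed, so 2.89 = x·5.4 + (1 − x), giving x = 0.430.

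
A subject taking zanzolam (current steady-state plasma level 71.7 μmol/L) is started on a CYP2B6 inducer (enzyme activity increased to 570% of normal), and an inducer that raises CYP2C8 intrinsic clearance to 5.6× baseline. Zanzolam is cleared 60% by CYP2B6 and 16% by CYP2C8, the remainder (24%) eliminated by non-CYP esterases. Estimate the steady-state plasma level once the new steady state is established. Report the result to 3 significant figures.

The CYP2B6 pathway (60% of clearance) is boosted to 5.7× activity: 0.6 × 5.7 = 3.42.
The CYP2C8 pathway (16% of clearance) rises to 5.6× activity: 0.16 × 5.6 = 0.896.
The remaining 24% of clearance is unaffected.
New clearance relative to baseline: 3.42 + 0.896 + 0.24 = 4.556.
Dividing the baseline by the relative clearance: 71.7 / 4.556 = 15.7 μmol/L.

15.7 μmol/L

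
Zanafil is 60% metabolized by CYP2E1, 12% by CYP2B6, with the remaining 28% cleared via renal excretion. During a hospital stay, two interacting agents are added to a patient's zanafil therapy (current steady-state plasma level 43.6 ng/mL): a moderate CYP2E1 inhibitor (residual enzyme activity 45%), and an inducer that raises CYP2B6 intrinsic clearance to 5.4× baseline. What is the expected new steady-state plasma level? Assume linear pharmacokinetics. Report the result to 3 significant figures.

36.4 ng/mL

The CYP2E1 pathway (60% of clearance) drops to 0.45× activity: 0.6 × 0.45 = 0.27.
The CYP2B6 pathway (12% of clearance) is boosted to 5.4× activity: 0.12 × 5.4 = 0.648.
The remaining 28% of clearance is unaffected.
New clearance relative to baseline: 0.27 + 0.648 + 0.28 = 1.198.
Dividing the baseline by the relative clearance: 43.6 / 1.198 = 36.4 ng/mL.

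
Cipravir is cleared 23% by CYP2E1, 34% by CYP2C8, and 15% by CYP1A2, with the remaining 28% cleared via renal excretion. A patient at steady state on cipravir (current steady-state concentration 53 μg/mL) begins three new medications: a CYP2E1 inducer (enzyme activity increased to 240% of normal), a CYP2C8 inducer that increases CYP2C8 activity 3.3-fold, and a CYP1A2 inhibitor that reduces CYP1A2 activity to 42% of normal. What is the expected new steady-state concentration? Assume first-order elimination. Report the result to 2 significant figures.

The CYP2E1 pathway (23% of clearance) rises to 2.4× activity: 0.23 × 2.4 = 0.552.
The CYP2C8 pathway (34% of clearance) rises to 3.3× activity: 0.34 × 3.3 = 1.122.
The CYP1A2 pathway (15% of clearance) drops to 0.42× activity: 0.15 × 0.42 = 0.063.
Non-CYP routes (28%) are unchanged.
Relative clearance = 0.552 + 1.122 + 0.063 + 0.28 = 2.017.
Steady-state concentration ∝ 1/CL: new value = 53 / 2.017 = 26 μg/mL.

26 μg/mL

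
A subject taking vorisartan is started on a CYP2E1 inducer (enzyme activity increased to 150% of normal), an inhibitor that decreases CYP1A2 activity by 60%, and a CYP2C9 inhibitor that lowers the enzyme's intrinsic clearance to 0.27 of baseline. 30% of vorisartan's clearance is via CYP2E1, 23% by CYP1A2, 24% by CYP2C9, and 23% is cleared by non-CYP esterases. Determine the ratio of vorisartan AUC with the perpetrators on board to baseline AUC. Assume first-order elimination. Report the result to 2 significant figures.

CYP2E1: 0.3 × 1.5 = 0.45
CYP1A2: 0.23 × 0.4 = 0.092
CYP2C9: 0.24 × 0.27 = 0.0648
Other: 0.23 (unchanged)
Relative clearance = 0.45 + 0.092 + 0.0648 + 0.23 = 0.8368.
AUC ∝ 1/CL: fold-change = 1 / 0.8368 = 1.2.

1.2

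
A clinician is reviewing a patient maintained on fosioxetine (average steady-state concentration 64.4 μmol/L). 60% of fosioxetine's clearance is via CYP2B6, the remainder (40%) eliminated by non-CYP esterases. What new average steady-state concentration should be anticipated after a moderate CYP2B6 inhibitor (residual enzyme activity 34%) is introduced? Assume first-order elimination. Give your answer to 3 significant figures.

CYP2B6: 0.6 × 0.34 = 0.204
Other: 0.4 (unchanged)
Relative clearance = 0.204 + 0.4 = 0.604.
With dosing unchanged, average steady-state concentration scales as 1/CL: 64.4 / 0.604 = 107 μmol/L.

107 μmol/L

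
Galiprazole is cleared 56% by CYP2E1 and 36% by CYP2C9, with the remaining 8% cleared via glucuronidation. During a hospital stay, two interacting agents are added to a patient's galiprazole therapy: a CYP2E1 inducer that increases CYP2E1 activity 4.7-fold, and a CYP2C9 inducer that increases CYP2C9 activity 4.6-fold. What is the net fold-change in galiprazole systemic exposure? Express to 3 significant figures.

The CYP2E1 pathway (56% of clearance) rises to 4.7× activity: 0.56 × 4.7 = 2.632.
The CYP2C9 pathway (36% of clearance) increases to 4.6× activity: 0.36 × 4.6 = 1.656.
The remaining 8% of clearance is unaffected.
Relative clearance = 2.632 + 1.656 + 0.08 = 4.368.
Systemic exposure ∝ 1/CL: fold-change = 1 / 4.368 = 0.229.

0.229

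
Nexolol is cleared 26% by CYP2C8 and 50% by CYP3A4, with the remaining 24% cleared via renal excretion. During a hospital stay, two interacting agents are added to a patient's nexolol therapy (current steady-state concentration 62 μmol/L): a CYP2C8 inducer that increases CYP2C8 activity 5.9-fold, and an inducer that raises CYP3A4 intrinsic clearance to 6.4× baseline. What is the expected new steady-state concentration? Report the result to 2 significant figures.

12 μmol/L

CYP2C8: 0.26 × 5.9 = 1.534
CYP3A4: 0.5 × 6.4 = 3.2
Other: 0.24 (unchanged)
CL_new/CL_old = 1.534 + 3.2 + 0.24 = 4.974.
Steady-state concentration ∝ 1/CL: new value = 62 / 4.974 = 12 μmol/L.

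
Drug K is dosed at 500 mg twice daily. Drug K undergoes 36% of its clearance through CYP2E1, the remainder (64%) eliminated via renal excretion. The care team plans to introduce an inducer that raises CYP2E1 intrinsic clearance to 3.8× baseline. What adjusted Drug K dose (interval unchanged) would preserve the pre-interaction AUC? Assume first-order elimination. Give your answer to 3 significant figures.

The CYP2E1 pathway (36% of clearance) increases to 3.8× activity: 0.36 × 3.8 = 1.368.
The remaining 64% of clearance is unaffected.
Relative clearance = 1.368 + 0.64 = 2.008.
Css,avg = (dose rate)/CL, so holding Css fixed requires dose ∝ CL: 500 × 2.008 = 1.00 × 10³ mg.

1.00 × 10³ mg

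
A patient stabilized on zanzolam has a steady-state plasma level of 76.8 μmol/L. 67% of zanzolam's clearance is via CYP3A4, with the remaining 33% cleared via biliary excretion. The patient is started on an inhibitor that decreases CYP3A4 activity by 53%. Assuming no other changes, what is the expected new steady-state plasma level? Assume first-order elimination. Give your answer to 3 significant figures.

119 μmol/L

The CYP3A4 pathway (67% of clearance) drops to 0.47× activity: 0.67 × 0.47 = 0.3149.
Non-CYP routes (33%) are unchanged.
New clearance relative to baseline: 0.3149 + 0.33 = 0.6449.
Steady-state plasma level ∝ 1/CL, so new value = 76.8 / 0.6449 = 119 μmol/L.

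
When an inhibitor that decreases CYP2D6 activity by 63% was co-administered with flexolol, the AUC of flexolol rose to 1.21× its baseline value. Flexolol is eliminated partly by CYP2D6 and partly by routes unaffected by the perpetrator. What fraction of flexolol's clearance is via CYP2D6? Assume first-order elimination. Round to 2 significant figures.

CL'/CL = 1 / 1.21 = 0.8264
0.37·fm + (1 − fm) = 0.8264
fm = (0.8264 − 1) / (0.37 − 1) = 0.28

0.28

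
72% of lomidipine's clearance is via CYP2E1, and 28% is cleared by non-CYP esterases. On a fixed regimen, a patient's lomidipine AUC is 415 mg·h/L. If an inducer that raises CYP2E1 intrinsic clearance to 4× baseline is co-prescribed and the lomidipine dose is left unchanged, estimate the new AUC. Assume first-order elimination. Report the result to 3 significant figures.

The CYP2E1 pathway (72% of clearance) is boosted to 4× activity: 0.72 × 4 = 2.88.
The remaining 28% of clearance is unaffected.
New clearance relative to baseline: 2.88 + 0.28 = 3.16.
With dosing unchanged, AUC scales as 1/CL: 415 / 3.16 = 131 mg·h/L.

131 mg·h/L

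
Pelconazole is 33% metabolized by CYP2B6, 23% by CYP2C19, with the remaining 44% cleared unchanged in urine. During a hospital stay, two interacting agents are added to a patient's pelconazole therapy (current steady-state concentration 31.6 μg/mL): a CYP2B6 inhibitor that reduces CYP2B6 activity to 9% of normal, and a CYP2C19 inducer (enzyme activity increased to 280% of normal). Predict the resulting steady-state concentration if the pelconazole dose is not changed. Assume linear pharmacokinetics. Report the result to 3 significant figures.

28.4 μg/mL

The CYP2B6 pathway (33% of clearance) is reduced to 0.09× activity: 0.33 × 0.09 = 0.0297.
The CYP2C19 pathway (23% of clearance) rises to 2.8× activity: 0.23 × 2.8 = 0.644.
The remaining 44% of clearance is unaffected.
Relative clearance = 0.0297 + 0.644 + 0.44 = 1.1137.
Dividing the baseline by the relative clearance: 31.6 / 1.1137 = 28.4 μg/mL.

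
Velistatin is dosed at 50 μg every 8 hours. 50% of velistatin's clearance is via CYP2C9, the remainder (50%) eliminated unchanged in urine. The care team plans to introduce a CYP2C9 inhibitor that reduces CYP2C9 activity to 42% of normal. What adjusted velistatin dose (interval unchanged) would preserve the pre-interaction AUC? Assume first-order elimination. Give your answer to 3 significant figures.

35.5 μg

CYP2C9: 0.5 × 0.42 = 0.21
Other: 0.5 (unchanged)
New clearance relative to baseline: 0.21 + 0.5 = 0.71.
To maintain the same steady-state level, dose must scale with clearance: new dose = 50 × 0.71 = 35.5 μg.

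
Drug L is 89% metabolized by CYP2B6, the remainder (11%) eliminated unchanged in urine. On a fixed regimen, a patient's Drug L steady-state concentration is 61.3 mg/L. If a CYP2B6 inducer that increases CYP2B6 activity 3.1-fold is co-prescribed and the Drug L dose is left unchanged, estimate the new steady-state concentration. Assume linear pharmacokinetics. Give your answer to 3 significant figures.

21.4 mg/L

The CYP2B6 pathway (89% of clearance) increases to 3.1× activity: 0.89 × 3.1 = 2.759.
Non-CYP routes (11%) are unchanged.
CL_new/CL_old = 2.759 + 0.11 = 2.869.
New steady-state concentration = baseline ÷ relative clearance = 61.3 / 2.869 = 21.4 mg/L.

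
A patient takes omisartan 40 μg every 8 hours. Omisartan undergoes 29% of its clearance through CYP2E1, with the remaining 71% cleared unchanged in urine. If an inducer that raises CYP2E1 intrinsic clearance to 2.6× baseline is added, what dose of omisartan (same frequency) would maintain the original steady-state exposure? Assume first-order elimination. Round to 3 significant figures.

58.6 μg

The CYP2E1 pathway (29% of clearance) is boosted to 2.6× activity: 0.29 × 2.6 = 0.754.
The remaining 71% of clearance is unaffected.
CL_new/CL_old = 0.754 + 0.71 = 1.464.
Exposure is unchanged when dose changes in proportion to clearance. New dose = 40 μg × 1.464 = 58.6 μg.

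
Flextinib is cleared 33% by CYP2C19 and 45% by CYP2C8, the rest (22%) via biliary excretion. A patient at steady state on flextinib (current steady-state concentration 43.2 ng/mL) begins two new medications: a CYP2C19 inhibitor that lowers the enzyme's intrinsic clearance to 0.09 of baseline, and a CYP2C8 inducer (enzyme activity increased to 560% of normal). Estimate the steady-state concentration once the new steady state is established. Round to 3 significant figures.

15.6 ng/mL

CYP2C19: 0.33 × 0.09 = 0.0297
CYP2C8: 0.45 × 5.6 = 2.52
Other: 0.22 (unchanged)
CL_new/CL_old = 0.0297 + 2.52 + 0.22 = 2.7697.
Steady-state concentration ∝ 1/CL: new value = 43.2 / 2.7697 = 15.6 ng/mL.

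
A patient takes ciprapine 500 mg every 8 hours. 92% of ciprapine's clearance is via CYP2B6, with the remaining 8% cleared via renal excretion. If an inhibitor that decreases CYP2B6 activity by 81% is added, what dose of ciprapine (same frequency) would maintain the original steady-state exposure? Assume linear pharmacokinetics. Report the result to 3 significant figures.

127 mg

The CYP2B6 pathway (92% of clearance) drops to 0.19× activity: 0.92 × 0.19 = 0.1748.
Non-CYP routes (8%) are unchanged.
New clearance relative to baseline: 0.1748 + 0.08 = 0.2548.
To maintain the same steady-state level, dose must scale with clearance: new dose = 500 × 0.2548 = 127 mg.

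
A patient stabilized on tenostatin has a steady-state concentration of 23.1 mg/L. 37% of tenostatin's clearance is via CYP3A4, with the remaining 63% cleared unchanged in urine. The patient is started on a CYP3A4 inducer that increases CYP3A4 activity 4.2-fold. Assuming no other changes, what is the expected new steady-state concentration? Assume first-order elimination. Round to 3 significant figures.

The CYP3A4 pathway (37% of clearance) increases to 4.2× activity: 0.37 × 4.2 = 1.554.
The remaining 63% of clearance is unaffected.
Relative clearance = 1.554 + 0.63 = 2.184.
With dosing unchanged, steady-state concentration scales as 1/CL: 23.1 / 2.184 = 10.6 mg/L.

10.6 mg/L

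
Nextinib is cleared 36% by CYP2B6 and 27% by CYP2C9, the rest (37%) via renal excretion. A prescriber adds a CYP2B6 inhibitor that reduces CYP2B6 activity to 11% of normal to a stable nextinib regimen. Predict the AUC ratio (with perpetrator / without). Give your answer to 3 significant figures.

1.47

The CYP2B6 pathway (36% of clearance) falls to 0.11× activity: 0.36 × 0.11 = 0.0396.
CYP2C9 (27%) and the residual 37% are unaffected.
CL_new/CL_old = 0.0396 + 0.27 + 0.37 = 0.6796.
AUC ratio = CL_old/CL_new = 1 / 0.6796 = 1.47.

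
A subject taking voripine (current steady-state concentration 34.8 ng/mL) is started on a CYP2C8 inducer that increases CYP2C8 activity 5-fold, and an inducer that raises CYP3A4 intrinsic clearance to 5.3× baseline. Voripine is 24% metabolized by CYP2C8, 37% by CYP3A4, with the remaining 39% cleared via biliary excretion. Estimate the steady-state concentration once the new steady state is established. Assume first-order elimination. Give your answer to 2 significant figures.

9.8 ng/mL

CYP2C8: 0.24 × 5 = 1.2
CYP3A4: 0.37 × 5.3 = 1.961
Other: 0.39 (unchanged)
Relative clearance = 1.2 + 1.961 + 0.39 = 3.551.
Steady-state concentration ∝ 1/CL: new value = 34.8 / 3.551 = 9.8 ng/mL.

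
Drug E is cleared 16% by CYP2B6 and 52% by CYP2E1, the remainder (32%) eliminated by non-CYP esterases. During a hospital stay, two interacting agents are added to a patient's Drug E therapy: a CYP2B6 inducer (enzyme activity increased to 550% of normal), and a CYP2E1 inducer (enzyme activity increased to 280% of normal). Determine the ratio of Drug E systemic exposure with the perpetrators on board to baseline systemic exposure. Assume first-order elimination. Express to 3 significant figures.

0.377

CYP2B6: 0.16 × 5.5 = 0.88
CYP2E1: 0.52 × 2.8 = 1.456
Other: 0.32 (unchanged)
Relative clearance = 0.88 + 1.456 + 0.32 = 2.656.
Because systemic exposure varies inversely with clearance, the combined effect is 1 / 2.656 = 0.377.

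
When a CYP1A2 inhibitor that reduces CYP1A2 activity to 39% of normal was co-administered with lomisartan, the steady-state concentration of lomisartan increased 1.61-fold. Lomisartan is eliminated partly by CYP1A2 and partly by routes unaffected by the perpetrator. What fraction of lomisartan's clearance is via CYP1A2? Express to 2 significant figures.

0.62

Write x for the fraction cleared via CYP1A2. The observed steady-state concentration change means clearance fell to 1/1.61 = 0.6211 of baseline.
Setting x·0.39 + (1 − x) = 0.6211 and solving: x = (0.6211 − 1)/(0.39 − 1) = 0.62.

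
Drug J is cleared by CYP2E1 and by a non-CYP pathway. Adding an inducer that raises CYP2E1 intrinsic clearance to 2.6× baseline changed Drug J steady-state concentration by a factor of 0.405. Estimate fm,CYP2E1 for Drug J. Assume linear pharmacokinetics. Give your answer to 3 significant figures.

CL'/CL = 1 / 0.405 = 2.469
2.6·fm + (1 − fm) = 2.469
fm = (2.469 − 1) / (2.6 − 1) = 0.918

0.918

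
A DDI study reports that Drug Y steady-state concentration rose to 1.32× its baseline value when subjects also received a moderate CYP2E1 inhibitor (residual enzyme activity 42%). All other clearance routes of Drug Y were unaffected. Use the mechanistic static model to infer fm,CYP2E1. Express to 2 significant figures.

CL'/CL = 1 / 1.32 = 0.7576
0.42·fm + (1 − fm) = 0.7576
fm = (0.7576 − 1) / (0.42 − 1) = 0.42

0.42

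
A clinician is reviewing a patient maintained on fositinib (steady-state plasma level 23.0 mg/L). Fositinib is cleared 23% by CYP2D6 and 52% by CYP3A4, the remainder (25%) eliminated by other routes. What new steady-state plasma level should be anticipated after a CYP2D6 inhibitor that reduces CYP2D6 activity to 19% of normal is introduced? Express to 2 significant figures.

28 mg/L

CYP2D6: 0.23 × 0.19 = 0.0437
CYP3A4: 0.52 (unchanged)
Other: 0.25 (unchanged)
CL_new/CL_old = 0.0437 + 0.52 + 0.25 = 0.8137.
Steady-state plasma level ∝ 1/CL, so new value = 23.0 / 0.8137 = 28 mg/L.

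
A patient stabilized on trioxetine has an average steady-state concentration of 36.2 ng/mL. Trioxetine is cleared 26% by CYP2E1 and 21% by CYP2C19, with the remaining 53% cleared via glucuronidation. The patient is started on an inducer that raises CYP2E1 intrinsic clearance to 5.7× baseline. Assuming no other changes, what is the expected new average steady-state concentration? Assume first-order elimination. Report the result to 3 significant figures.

The CYP2E1 pathway (26% of clearance) rises to 5.7× activity: 0.26 × 5.7 = 1.482.
CYP2C19 (21%) and the residual 53% are unaffected.
New clearance relative to baseline: 1.482 + 0.21 + 0.53 = 2.222.
With dosing unchanged, average steady-state concentration scales as 1/CL: 36.2 / 2.222 = 16.3 ng/mL.

16.3 ng/mL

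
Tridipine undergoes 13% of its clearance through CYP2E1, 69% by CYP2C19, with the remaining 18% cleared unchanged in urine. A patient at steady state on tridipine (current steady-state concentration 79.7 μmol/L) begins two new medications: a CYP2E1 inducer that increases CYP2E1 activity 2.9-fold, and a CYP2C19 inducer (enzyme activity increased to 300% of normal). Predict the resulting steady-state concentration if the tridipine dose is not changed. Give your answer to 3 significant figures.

The CYP2E1 pathway (13% of clearance) is boosted to 2.9× activity: 0.13 × 2.9 = 0.377.
The CYP2C19 pathway (69% of clearance) increases to 3× activity: 0.69 × 3 = 2.07.
The remaining 18% of clearance is unaffected.
New clearance relative to baseline: 0.377 + 2.07 + 0.18 = 2.627.
Steady-state concentration ∝ 1/CL: new value = 79.7 / 2.627 = 30.3 μmol/L.

30.3 μmol/L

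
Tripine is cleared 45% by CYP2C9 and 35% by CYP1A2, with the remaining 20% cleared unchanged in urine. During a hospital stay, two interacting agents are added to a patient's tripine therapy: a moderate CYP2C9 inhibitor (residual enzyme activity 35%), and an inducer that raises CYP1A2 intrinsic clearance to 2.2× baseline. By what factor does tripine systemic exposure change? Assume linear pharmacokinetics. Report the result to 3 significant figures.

0.887

The CYP2C9 pathway (45% of clearance) is reduced to 0.35× activity: 0.45 × 0.35 = 0.1575.
The CYP1A2 pathway (35% of clearance) rises to 2.2× activity: 0.35 × 2.2 = 0.77.
The remaining 20% of clearance is unaffected.
Relative clearance = 0.1575 + 0.77 + 0.2 = 1.1275.
Net systemic exposure ratio = 1 / 1.1275 = 0.887.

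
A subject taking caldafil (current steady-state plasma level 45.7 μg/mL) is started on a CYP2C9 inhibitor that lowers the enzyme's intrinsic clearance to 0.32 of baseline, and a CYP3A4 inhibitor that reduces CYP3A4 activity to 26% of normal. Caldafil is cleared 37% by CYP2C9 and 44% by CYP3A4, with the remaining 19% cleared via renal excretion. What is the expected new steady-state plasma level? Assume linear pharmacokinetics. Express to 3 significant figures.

108 μg/mL

CYP2C9: 0.37 × 0.32 = 0.1184
CYP3A4: 0.44 × 0.26 = 0.1144
Other: 0.19 (unchanged)
Relative clearance = 0.1184 + 0.1144 + 0.19 = 0.4228.
Steady-state plasma level ∝ 1/CL: new value = 45.7 / 0.4228 = 108 μg/mL.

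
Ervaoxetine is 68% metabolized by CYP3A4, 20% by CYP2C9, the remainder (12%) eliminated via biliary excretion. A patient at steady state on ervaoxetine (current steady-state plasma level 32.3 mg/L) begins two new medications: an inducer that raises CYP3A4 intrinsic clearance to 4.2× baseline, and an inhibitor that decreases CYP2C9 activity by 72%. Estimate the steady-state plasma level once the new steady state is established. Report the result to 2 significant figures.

The CYP3A4 pathway (68% of clearance) is boosted to 4.2× activity: 0.68 × 4.2 = 2.856.
The CYP2C9 pathway (20% of clearance) is reduced to 0.28× activity: 0.2 × 0.28 = 0.056.
Non-CYP routes (12%) are unchanged.
CL_new/CL_old = 2.856 + 0.056 + 0.12 = 3.032.
Dividing the baseline by the relative clearance: 32.3 / 3.032 = 11 mg/L.

11 mg/L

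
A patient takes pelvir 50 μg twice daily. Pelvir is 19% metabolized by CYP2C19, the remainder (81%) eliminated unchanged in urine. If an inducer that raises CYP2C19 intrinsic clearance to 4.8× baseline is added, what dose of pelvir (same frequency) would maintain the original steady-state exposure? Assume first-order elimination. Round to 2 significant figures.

CYP2C19: 0.19 × 4.8 = 0.912
Other: 0.81 (unchanged)
Relative clearance = 0.912 + 0.81 = 1.722.
Css,avg = (dose rate)/CL, so holding Css fixed requires dose ∝ CL: 50 × 1.722 = 86 μg.

86 μg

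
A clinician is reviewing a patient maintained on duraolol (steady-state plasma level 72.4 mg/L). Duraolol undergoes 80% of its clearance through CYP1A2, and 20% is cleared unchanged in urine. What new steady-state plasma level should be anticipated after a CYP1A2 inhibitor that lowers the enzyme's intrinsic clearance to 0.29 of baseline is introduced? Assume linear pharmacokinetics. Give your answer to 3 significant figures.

168 mg/L

CYP1A2: 0.8 × 0.29 = 0.232
Other: 0.2 (unchanged)
CL_new/CL_old = 0.232 + 0.2 = 0.432.
Steady-state plasma level ∝ 1/CL, so new value = 72.4 / 0.432 = 168 mg/L.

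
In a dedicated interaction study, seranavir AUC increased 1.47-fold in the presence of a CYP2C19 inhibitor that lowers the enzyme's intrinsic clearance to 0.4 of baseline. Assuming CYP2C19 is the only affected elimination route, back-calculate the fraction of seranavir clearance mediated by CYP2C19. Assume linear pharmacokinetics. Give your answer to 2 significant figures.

0.53

CL'/CL = 1 / 1.47 = 0.6803
0.4·fm + (1 − fm) = 0.6803
fm = (0.6803 − 1) / (0.4 − 1) = 0.53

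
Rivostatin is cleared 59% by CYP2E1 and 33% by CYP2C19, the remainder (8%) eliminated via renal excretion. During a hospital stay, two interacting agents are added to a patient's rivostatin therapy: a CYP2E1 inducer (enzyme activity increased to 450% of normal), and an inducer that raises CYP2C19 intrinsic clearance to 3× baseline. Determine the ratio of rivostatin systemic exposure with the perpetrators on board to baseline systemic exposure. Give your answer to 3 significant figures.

The CYP2E1 pathway (59% of clearance) is boosted to 4.5× activity: 0.59 × 4.5 = 2.655.
The CYP2C19 pathway (33% of clearance) increases to 3× activity: 0.33 × 3 = 0.99.
Non-CYP routes (8%) are unchanged.
Relative clearance = 2.655 + 0.99 + 0.08 = 3.725.
Net systemic exposure ratio = 1 / 3.725 = 0.268.

0.268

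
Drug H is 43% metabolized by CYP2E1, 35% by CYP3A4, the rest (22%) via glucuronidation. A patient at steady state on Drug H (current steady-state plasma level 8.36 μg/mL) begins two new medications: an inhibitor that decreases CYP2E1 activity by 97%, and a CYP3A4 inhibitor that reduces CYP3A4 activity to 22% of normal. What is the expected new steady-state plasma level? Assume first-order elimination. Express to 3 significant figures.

The CYP2E1 pathway (43% of clearance) drops to 0.03× activity: 0.43 × 0.03 = 0.0129.
The CYP3A4 pathway (35% of clearance) is reduced to 0.22× activity: 0.35 × 0.22 = 0.077.
Non-CYP routes (22%) are unchanged.
CL_new/CL_old = 0.0129 + 0.077 + 0.22 = 0.3099.
Dividing the baseline by the relative clearance: 8.36 / 0.3099 = 27.0 μg/mL.

27.0 μg/mL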